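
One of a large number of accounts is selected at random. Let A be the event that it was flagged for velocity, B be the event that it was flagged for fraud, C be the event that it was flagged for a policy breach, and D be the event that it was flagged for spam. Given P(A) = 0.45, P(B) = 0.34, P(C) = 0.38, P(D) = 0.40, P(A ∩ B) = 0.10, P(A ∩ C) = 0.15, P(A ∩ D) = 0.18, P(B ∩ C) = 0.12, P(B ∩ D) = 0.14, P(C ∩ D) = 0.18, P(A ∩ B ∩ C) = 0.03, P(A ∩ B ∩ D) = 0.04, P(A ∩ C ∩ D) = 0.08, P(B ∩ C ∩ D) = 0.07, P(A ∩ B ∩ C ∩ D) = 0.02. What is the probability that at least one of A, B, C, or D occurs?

0.90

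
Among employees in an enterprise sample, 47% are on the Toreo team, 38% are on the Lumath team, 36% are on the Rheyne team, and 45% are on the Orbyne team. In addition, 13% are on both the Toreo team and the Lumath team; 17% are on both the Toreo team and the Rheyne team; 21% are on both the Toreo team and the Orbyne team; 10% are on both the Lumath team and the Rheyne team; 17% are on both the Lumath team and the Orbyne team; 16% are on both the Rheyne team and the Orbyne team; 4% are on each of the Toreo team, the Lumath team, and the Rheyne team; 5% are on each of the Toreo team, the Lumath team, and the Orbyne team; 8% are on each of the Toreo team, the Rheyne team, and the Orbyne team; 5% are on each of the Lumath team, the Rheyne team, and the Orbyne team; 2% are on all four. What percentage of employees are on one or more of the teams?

92%

P(at least one) = 47 + 38 + 36 + 45 − 13 − 17 − 21 − 10 − 17 − 16 + 4 + 5 + 8 + 5 − 2 = 92%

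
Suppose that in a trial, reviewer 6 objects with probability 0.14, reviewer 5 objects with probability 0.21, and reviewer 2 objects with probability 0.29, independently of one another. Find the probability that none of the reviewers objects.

0.482374

Since the events are independent, P(none) is the product of the individual non-occurrence probabilities.
P(none) = (1 − 0.14) × (1 − 0.21) × (1 − 0.29) = 0.86 × 0.79 × 0.71 = 0.482374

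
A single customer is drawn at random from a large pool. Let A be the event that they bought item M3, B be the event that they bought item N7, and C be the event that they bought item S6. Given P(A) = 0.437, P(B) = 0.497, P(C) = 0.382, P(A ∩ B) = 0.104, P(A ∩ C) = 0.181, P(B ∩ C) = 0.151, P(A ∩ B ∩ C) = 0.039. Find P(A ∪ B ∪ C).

0.919

By inclusion–exclusion:
P(A ∪ B ∪ C) = 0.437 + 0.497 + 0.382 − 0.104 − 0.181 − 0.151 + 0.039 = 0.919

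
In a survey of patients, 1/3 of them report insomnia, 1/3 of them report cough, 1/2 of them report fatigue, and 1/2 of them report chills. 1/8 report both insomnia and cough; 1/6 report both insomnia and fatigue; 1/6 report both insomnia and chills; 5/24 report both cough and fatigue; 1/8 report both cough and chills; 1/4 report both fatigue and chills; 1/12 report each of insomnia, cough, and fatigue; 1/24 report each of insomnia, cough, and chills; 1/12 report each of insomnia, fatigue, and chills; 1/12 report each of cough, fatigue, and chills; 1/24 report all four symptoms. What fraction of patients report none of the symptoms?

Inclusion–exclusion gives
P(≥1) = 1/3 + 1/3 + 1/2 + 1/2 − 1/8 − 1/6 − 1/6 − 5/24 − 1/8 − 1/4 + 1/12 + 1/24 + 1/12 + 1/12 − 1/24 = 7/8
P(none) = 1 − 7/8 = 1/8

1/8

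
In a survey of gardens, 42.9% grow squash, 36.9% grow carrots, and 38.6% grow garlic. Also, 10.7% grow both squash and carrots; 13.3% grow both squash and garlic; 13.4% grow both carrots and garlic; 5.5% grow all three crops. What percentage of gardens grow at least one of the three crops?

By inclusion-exclusion,
P(at least one) = 42.9 + 36.9 + 38.6 − 10.7 − 13.3 − 13.4 + 5.5 = 86.5%

86.5%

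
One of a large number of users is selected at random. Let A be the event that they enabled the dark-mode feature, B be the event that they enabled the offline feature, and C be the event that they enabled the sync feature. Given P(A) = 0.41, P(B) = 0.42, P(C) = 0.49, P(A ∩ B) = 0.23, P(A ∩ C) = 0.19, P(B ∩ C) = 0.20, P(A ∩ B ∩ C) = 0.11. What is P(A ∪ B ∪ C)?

0.81

P(A ∪ B ∪ C) = 0.41 + 0.42 + 0.49 − 0.23 − 0.19 − 0.20 + 0.11 = 0.81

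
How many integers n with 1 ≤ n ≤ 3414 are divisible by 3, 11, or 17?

1467

By inclusion-exclusion,
floor(3414/3) + floor(3414/11) + floor(3414/17) − floor(3414/33) − floor(3414/51) − floor(3414/187) + floor(3414/561) = 1138 + 310 + 200 − 103 − 66 − 18 + 6 = 1467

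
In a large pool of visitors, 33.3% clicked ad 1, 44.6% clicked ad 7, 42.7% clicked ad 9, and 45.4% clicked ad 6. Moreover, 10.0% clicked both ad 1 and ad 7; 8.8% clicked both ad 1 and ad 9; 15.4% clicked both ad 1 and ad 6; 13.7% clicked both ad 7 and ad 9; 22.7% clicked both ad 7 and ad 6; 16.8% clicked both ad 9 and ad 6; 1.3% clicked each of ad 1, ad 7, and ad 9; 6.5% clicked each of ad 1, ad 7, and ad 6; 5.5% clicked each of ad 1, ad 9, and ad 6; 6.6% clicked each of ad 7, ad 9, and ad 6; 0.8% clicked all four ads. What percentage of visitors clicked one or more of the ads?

97.7%

By inclusion–exclusion:
P(at least one) = 33.3 + 44.6 + 42.7 + 45.4 − 10.0 − 8.8 − 15.4 − 13.7 − 22.7 − 16.8 + 1.3 + 6.5 + 5.5 + 6.6 − 0.8 = 97.7%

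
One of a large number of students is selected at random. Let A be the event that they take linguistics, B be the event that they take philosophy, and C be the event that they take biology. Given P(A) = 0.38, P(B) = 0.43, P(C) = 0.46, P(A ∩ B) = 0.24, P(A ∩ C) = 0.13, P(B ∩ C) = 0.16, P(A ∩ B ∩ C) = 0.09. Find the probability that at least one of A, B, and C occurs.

Inclusion–exclusion gives
P(A ∪ B ∪ C) = 0.38 + 0.43 + 0.46 − 0.24 − 0.13 − 0.16 + 0.09 = 0.83

0.83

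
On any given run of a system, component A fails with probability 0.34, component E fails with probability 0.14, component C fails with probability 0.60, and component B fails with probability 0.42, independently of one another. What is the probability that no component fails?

0.1316832

P(none) = (1 − 0.34) × (1 − 0.14) × (1 − 0.60) × (1 − 0.42) = 0.66 × 0.86 × 0.40 × 0.58 = 0.1316832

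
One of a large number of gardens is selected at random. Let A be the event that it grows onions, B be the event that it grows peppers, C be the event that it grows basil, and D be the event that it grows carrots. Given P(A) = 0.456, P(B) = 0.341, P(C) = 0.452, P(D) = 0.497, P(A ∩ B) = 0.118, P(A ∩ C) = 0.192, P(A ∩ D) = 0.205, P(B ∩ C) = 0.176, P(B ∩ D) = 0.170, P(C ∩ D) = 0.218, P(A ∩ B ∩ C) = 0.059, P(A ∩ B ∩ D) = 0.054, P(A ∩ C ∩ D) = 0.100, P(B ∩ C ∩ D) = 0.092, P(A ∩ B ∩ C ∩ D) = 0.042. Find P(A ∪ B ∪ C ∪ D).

Using inclusion–exclusion:
P(A ∪ B ∪ C ∪ D) = 0.456 + 0.341 + 0.452 + 0.497 − 0.118 − 0.192 − 0.205 − 0.176 − 0.170 − 0.218 + 0.059 + 0.054 + 0.100 + 0.092 − 0.042 = 0.930

0.930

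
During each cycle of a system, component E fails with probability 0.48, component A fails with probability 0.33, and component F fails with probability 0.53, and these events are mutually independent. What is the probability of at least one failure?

P(none) = (1 − 0.48) × (1 − 0.33) × (1 − 0.53) = 0.52 × 0.67 × 0.47 = 0.163748
P(at least one) = 1 − 0.163748 = 0.836252

0.836252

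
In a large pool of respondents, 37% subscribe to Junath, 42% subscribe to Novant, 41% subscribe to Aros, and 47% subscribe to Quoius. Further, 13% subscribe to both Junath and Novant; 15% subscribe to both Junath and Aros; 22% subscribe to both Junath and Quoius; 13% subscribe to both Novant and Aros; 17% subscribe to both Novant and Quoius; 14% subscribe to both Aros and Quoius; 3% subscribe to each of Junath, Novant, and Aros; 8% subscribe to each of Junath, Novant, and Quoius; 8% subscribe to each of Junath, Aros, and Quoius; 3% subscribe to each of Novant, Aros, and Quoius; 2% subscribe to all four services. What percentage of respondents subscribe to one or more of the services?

P(≥1) = 37 + 42 + 41 + 47 − 13 − 15 − 22 − 13 − 17 − 14 + 3 + 8 + 8 + 3 − 2 = 93%

93%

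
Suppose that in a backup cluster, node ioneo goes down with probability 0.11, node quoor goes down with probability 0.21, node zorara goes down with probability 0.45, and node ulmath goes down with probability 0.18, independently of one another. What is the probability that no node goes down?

P(none) = (1 − 0.11) × (1 − 0.21) × (1 − 0.45) × (1 − 0.18) = 0.89 × 0.79 × 0.55 × 0.82 = 0.3170981

0.3170981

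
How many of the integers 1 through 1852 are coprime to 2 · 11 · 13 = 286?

Inclusion–exclusion gives
⌊1852/2⌋ + ⌊1852/11⌋ + ⌊1852/13⌋ − ⌊1852/22⌋ − ⌊1852/26⌋ − ⌊1852/143⌋ + ⌊1852/286⌋ = 926 + 168 + 142 − 84 − 71 − 12 + 6 = 1075
1852 − 1075 = 777

777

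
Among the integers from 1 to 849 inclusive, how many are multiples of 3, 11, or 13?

⌊849/3⌋ + ⌊849/11⌋ + ⌊849/13⌋ − ⌊849/33⌋ − ⌊849/39⌋ − ⌊849/143⌋ + ⌊849/429⌋ = 283 + 77 + 65 − 25 − 21 − 5 + 1 = 375

375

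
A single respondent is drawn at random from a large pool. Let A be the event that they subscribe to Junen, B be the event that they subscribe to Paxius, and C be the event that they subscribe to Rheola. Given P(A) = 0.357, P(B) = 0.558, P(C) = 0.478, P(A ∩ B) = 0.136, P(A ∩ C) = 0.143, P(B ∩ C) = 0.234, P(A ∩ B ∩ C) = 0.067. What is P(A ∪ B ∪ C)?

P(A ∪ B ∪ C) = 0.357 + 0.558 + 0.478 − 0.136 − 0.143 − 0.234 + 0.067 = 0.947

0.947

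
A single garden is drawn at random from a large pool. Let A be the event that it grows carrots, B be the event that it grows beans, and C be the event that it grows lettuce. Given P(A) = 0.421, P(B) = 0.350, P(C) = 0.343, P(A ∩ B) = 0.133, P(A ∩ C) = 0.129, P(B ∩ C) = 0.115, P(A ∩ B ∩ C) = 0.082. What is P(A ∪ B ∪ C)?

0.819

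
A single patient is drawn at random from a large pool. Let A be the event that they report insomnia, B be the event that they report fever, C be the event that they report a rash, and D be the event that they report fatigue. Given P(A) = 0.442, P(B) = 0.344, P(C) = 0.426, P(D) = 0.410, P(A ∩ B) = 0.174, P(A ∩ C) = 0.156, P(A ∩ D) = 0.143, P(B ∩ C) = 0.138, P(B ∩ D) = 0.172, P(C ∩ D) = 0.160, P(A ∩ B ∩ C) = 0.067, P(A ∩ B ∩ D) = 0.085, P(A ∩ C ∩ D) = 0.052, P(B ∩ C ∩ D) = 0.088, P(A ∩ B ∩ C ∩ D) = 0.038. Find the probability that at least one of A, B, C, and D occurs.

P(A ∪ B ∪ C ∪ D) = 0.442 + 0.344 + 0.426 + 0.410 − 0.174 − 0.156 − 0.143 − 0.138 − 0.172 − 0.160 + 0.067 + 0.085 + 0.052 + 0.088 − 0.038 = 0.933

0.933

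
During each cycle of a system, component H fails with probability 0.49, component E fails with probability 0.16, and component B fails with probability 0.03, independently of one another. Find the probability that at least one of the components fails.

0.584452

P(none) = (1 − 0.49) × (1 − 0.16) × (1 − 0.03) = 0.51 × 0.84 × 0.97 = 0.415548
P(at least one) = 1 − 0.415548 = 0.584452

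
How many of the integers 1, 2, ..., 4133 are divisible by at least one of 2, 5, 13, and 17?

By inclusion–exclusion:
floor(4133/2) + floor(4133/5) + floor(4133/13) + floor(4133/17) − floor(4133/10) − floor(4133/26) − floor(4133/34) − floor(4133/65) − floor(4133/85) − floor(4133/221) + floor(4133/130) + floor(4133/170) + floor(4133/442) + floor(4133/1105) − floor(4133/2210) = 2066 + 826 + 317 + 243 − 413 − 158 − 121 − 63 − 48 − 18 + 31 + 24 + 9 + 3 − 1 = 2697

2697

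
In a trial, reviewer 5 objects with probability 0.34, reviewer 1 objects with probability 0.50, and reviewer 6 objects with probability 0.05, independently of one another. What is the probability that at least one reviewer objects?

0.6865

P(none) = (1 − 0.34) × (1 − 0.50) × (1 − 0.05) = 0.66 × 0.50 × 0.95 = 0.3135
P(at least one) = 1 − 0.3135 = 0.6865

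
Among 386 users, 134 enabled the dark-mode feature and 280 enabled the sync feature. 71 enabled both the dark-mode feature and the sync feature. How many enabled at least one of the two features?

343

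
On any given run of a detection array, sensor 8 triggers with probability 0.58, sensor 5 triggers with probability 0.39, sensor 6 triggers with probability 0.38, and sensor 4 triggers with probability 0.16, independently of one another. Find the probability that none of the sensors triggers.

P(none) = (1 − 0.58) × (1 − 0.39) × (1 − 0.38) × (1 − 0.16) = 0.42 × 0.61 × 0.62 × 0.84 = 0.13342896

0.13342896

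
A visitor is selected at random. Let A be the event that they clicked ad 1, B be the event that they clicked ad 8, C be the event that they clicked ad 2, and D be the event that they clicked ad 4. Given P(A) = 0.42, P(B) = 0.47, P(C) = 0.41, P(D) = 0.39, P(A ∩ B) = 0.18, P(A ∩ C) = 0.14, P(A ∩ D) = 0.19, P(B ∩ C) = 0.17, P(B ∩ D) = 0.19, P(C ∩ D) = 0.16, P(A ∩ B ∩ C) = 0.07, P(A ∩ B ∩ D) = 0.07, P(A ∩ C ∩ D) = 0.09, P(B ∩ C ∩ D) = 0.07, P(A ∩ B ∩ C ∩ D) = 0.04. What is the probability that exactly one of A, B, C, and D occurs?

Using the inclusion–exclusion count for exactly one event:
P(exactly one) = 0.42 + 0.47 + 0.41 + 0.39 − 2·0.18 − 2·0.14 − 2·0.19 − 2·0.17 − 2·0.19 − 2·0.16 + 3·0.07 + 3·0.07 + 3·0.09 + 3·0.07 − 4·0.04 = 0.37

0.37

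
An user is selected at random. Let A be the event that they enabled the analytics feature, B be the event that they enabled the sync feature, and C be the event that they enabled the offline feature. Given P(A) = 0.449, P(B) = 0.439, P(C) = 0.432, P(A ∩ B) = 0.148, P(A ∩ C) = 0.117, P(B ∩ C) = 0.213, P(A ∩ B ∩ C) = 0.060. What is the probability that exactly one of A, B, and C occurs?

Using the inclusion–exclusion count for exactly one event:
P(exactly one) = 0.449 + 0.439 + 0.432 − 2·0.148 − 2·0.117 − 2·0.213 + 3·0.060 = 0.544

0.544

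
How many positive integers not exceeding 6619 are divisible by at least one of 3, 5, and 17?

3296

2206 + 1323 + 389 − 441 − 129 − 77 + 25 = 3296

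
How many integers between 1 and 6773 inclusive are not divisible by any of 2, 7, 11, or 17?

2483

Apply inclusion-exclusion:
⌊6773/2⌋ + ⌊6773/7⌋ + ⌊6773/11⌋ + ⌊6773/17⌋ − ⌊6773/14⌋ − ⌊6773/22⌋ − ⌊6773/34⌋ − ⌊6773/77⌋ − ⌊6773/119⌋ − ⌊6773/187⌋ + ⌊6773/154⌋ + ⌊6773/238⌋ + ⌊6773/374⌋ + ⌊6773/1309⌋ − ⌊6773/2618⌋ = 3386 + 967 + 615 + 398 − 483 − 307 − 199 − 87 − 56 − 36 + 43 + 28 + 18 + 5 − 2 = 4290
6773 − 4290 = 2483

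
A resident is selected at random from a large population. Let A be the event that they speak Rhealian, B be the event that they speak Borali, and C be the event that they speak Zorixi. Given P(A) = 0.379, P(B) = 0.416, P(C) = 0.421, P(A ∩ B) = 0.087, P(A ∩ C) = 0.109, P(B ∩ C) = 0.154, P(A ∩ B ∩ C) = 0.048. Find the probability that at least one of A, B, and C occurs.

P(A ∪ B ∪ C) = 0.379 + 0.416 + 0.421 − 0.087 − 0.109 − 0.154 + 0.048 = 0.914

0.914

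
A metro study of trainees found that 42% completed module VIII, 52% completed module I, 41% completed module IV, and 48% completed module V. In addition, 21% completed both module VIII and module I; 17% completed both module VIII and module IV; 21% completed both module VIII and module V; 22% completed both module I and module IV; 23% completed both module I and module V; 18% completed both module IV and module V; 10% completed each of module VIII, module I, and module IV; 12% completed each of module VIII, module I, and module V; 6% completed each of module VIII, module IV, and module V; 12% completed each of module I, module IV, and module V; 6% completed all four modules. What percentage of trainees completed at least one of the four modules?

By inclusion-exclusion,
P(at least one) = 42 + 52 + 41 + 48 − 21 − 17 − 21 − 22 − 23 − 18 + 10 + 12 + 6 + 12 − 6 = 95%

95%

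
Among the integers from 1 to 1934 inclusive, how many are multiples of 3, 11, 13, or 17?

Inclusion–exclusion gives
644 + 175 + 148 + 113 − 58 − 49 − 37 − 13 − 10 − 8 + 4 + 3 + 2 + 0 − 0 = 914

914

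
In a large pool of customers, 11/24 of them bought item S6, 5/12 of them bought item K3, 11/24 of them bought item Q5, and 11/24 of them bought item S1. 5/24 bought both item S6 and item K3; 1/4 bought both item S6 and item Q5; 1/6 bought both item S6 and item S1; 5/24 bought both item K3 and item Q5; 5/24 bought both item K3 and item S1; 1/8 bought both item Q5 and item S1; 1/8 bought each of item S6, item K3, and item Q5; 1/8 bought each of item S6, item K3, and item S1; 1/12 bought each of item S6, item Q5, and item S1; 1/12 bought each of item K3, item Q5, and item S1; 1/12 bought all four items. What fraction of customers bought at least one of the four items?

23/24

Inclusion–exclusion gives
P(≥1) = 11/24 + 5/12 + 11/24 + 11/24 − 5/24 − 1/4 − 1/6 − 5/24 − 5/24 − 1/8 + 1/8 + 1/8 + 1/12 + 1/12 − 1/12 = 23/24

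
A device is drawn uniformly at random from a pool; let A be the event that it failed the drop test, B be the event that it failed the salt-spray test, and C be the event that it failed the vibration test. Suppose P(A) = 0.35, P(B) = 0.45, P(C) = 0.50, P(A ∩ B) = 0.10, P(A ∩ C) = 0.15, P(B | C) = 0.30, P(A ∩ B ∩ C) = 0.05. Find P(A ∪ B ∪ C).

P(B ∩ C) = P(C)·P(B|C) = 0.50 × 0.30 = 0.15
Using inclusion–exclusion:
P(A ∪ B ∪ C) = 0.35 + 0.45 + 0.50 − 0.10 − 0.15 − 0.15 + 0.05 = 0.95

0.95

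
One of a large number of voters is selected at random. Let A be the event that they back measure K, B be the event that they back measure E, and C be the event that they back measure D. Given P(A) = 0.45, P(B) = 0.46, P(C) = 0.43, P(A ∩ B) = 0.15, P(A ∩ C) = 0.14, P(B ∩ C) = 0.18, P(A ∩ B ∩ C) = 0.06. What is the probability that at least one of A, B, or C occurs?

0.93

P(A ∪ B ∪ C) = 0.45 + 0.46 + 0.43 − 0.15 − 0.14 − 0.18 + 0.06 = 0.93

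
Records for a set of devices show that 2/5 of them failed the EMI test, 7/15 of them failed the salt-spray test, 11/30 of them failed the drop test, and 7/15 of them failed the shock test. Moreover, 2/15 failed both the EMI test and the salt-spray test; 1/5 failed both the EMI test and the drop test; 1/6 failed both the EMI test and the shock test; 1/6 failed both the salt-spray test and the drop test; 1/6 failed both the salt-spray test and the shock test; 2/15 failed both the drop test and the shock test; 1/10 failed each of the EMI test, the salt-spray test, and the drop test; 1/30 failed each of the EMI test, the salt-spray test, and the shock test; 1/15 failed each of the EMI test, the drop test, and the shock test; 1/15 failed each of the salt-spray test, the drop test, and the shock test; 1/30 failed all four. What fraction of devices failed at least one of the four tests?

P(union) = 2/5 + 7/15 + 11/30 + 7/15 − 2/15 − 1/5 − 1/6 − 1/6 − 1/6 − 2/15 + 1/10 + 1/30 + 1/15 + 1/15 − 1/30 = 29/30

29/30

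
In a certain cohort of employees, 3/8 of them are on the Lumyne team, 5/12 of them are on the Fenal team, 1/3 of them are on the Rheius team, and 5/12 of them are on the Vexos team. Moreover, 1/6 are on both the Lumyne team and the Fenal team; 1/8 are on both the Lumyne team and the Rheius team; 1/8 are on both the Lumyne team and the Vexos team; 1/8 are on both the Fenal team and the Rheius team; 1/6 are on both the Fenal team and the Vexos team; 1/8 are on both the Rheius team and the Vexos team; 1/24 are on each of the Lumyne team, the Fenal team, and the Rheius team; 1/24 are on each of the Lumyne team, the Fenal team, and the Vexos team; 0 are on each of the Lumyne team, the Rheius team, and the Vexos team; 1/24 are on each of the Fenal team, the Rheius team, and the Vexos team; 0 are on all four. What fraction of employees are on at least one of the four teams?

P(≥1) = 3/8 + 5/12 + 1/3 + 5/12 − 1/6 − 1/8 − 1/8 − 1/8 − 1/6 − 1/8 + 1/24 + 1/24 + 0 + 1/24 − 0 = 5/6

5/6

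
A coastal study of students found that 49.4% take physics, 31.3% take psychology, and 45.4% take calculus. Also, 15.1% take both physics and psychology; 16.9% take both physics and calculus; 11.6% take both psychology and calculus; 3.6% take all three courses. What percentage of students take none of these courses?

Inclusion–exclusion gives
P(≥1) = 49.4 + 31.3 + 45.4 − 15.1 − 16.9 − 11.6 + 3.6 = 86.1%
P(none) = 100% − 86.1% = 13.9%

13.9%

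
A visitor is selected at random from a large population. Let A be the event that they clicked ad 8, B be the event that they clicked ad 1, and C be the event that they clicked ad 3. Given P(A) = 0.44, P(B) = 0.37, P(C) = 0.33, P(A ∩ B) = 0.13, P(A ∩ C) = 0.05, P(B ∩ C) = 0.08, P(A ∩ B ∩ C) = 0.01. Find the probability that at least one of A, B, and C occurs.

0.89

By inclusion–exclusion:
P(A ∪ B ∪ C) = 0.44 + 0.37 + 0.33 − 0.13 − 0.05 − 0.08 + 0.01 = 0.89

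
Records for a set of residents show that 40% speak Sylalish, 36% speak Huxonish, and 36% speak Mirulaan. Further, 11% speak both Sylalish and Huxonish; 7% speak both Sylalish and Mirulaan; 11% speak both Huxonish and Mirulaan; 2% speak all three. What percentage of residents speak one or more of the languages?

P(at least one) = 40 + 36 + 36 − 11 − 7 − 11 + 2 = 85%

85%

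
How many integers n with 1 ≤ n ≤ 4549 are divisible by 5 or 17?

909 + 267 − 53 = 1123

1123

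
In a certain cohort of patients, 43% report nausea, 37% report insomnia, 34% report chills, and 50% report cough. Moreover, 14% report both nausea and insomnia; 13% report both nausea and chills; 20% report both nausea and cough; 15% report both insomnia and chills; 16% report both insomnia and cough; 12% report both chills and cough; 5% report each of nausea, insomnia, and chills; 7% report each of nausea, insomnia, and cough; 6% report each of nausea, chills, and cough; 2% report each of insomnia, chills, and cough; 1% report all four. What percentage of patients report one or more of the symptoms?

93%

P(union) = 43 + 37 + 34 + 50 − 14 − 13 − 20 − 15 − 16 − 12 + 5 + 7 + 6 + 2 − 1 = 93%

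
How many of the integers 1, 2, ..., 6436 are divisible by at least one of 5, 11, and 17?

Inclusion–exclusion gives
⌊6436/5⌋ + ⌊6436/11⌋ + ⌊6436/17⌋ − ⌊6436/55⌋ − ⌊6436/85⌋ − ⌊6436/187⌋ + ⌊6436/935⌋ = 1287 + 585 + 378 − 117 − 75 − 34 + 6 = 2030

2030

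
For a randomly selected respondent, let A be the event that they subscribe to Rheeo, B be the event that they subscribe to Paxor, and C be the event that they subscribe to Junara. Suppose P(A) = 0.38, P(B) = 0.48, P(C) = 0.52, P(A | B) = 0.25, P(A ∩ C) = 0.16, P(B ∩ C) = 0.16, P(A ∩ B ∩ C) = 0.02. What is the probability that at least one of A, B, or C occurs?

0.96

P(A ∩ B) = P(B)·P(A|B) = 0.48 × 0.25 = 0.12
Using inclusion–exclusion:
P(A ∪ B ∪ C) = 0.38 + 0.48 + 0.52 − 0.12 − 0.16 − 0.16 + 0.02 = 0.96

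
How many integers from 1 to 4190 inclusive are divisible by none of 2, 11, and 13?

⌊4190/2⌋ + ⌊4190/11⌋ + ⌊4190/13⌋ − ⌊4190/22⌋ − ⌊4190/26⌋ − ⌊4190/143⌋ + ⌊4190/286⌋ = 2095 + 380 + 322 − 190 − 161 − 29 + 14 = 2431
4190 − 2431 = 1759

1759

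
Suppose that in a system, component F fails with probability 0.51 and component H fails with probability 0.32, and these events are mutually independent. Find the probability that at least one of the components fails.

0.6668

P(none) = (1 − 0.51) × (1 − 0.32) = 0.49 × 0.68 = 0.3332
P(at least one) = 1 − 0.3332 = 0.6668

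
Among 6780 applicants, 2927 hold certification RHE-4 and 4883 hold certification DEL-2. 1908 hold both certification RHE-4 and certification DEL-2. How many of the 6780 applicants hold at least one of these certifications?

By inclusion-exclusion,
|union| = 2927 + 4883 − 1908 = 5902

5902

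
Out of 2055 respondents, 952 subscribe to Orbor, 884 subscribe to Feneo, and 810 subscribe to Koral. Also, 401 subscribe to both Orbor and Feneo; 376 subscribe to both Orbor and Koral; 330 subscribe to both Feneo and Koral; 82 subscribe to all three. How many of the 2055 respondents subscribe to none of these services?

By inclusion–exclusion:
|union| = 952 + 884 + 810 − 401 − 376 − 330 + 82 = 1621
None: 2055 − 1621 = 434

434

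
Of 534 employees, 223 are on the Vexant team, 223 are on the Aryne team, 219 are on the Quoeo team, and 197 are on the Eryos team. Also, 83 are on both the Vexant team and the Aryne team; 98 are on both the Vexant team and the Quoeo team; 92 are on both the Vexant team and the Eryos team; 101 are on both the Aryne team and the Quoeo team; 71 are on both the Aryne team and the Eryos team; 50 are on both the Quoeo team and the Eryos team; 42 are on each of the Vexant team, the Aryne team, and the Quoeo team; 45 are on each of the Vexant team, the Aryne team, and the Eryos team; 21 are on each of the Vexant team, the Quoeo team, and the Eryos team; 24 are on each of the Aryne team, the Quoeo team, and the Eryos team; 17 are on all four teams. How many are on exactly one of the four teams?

200

Using the inclusion–exclusion count for exactly one event:
|exactly one| = 223 + 223 + 219 + 197 − 2·83 − 2·98 − 2·92 − 2·101 − 2·71 − 2·50 + 3·42 + 3·45 + 3·21 + 3·24 − 4·17 = 200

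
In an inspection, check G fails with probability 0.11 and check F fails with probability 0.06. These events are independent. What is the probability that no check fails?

0.8366

P(none) = (1 − 0.11) × (1 − 0.06) = 0.89 × 0.94 = 0.8366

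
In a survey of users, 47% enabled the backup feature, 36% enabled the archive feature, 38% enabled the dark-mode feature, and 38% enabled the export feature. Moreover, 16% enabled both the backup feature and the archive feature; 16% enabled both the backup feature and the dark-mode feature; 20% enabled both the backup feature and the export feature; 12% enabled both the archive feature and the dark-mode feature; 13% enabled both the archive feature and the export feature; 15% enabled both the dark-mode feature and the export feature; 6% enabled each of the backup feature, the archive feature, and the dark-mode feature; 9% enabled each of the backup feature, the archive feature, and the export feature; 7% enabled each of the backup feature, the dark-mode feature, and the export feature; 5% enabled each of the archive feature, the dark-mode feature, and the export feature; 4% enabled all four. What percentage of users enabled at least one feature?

P(≥1) = 47 + 36 + 38 + 38 − 16 − 16 − 20 − 12 − 13 − 15 + 6 + 9 + 7 + 5 − 4 = 90%

90%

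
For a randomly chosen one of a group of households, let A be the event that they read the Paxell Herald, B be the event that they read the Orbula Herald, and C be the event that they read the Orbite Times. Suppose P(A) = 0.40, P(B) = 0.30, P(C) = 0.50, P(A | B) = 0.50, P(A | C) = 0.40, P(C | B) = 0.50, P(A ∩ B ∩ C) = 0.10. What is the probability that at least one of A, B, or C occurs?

0.80

P(A ∩ B) = P(B)·P(A|B) = 0.30 × 0.50 = 0.15
P(A ∩ C) = P(C)·P(A|C) = 0.50 × 0.40 = 0.20
P(B ∩ C) = P(B)·P(C|B) = 0.30 × 0.50 = 0.15
P(A ∪ B ∪ C) = 0.40 + 0.30 + 0.50 − 0.15 − 0.20 − 0.15 + 0.10 = 0.80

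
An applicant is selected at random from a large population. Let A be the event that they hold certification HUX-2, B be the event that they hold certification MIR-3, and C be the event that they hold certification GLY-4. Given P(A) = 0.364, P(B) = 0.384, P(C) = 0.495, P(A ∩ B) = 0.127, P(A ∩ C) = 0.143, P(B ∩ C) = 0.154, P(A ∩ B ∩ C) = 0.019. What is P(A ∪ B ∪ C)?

P(A ∪ B ∪ C) = 0.364 + 0.384 + 0.495 − 0.127 − 0.143 − 0.154 + 0.019 = 0.838

0.838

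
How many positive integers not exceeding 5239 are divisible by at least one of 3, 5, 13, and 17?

2811

⌊5239/3⌋ + ⌊5239/5⌋ + ⌊5239/13⌋ + ⌊5239/17⌋ − ⌊5239/15⌋ − ⌊5239/39⌋ − ⌊5239/51⌋ − ⌊5239/65⌋ − ⌊5239/85⌋ − ⌊5239/221⌋ + ⌊5239/195⌋ + ⌊5239/255⌋ + ⌊5239/663⌋ + ⌊5239/1105⌋ − ⌊5239/3315⌋ = 1746 + 1047 + 403 + 308 − 349 − 134 − 102 − 80 − 61 − 23 + 26 + 20 + 7 + 4 − 1 = 2811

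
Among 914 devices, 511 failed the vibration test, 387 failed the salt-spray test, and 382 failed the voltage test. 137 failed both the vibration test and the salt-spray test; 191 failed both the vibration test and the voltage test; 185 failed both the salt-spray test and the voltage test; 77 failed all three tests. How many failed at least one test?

844

Apply inclusion-exclusion:
|union| = 511 + 387 + 382 − 137 − 191 − 185 + 77 = 844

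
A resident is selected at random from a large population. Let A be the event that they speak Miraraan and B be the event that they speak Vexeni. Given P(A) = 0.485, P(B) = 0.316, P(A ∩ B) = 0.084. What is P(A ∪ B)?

Apply inclusion-exclusion:
P(A ∪ B) = 0.485 + 0.316 − 0.084 = 0.717

0.717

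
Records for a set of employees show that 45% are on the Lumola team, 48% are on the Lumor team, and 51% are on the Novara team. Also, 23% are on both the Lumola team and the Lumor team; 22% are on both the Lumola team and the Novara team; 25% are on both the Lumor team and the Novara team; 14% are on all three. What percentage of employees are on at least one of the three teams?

88%

By inclusion–exclusion:
P(≥1) = 45 + 48 + 51 − 23 − 22 − 25 + 14 = 88%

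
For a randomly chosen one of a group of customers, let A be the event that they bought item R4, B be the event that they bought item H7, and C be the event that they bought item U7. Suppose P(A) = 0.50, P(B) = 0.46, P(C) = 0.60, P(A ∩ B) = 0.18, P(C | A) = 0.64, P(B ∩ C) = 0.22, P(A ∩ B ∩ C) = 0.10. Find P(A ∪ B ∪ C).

0.94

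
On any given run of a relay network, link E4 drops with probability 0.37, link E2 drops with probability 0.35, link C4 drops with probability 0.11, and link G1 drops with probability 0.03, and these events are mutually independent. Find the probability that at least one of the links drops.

0.64647865

P(none) = (1 − 0.37) × (1 − 0.35) × (1 − 0.11) × (1 − 0.03) = 0.63 × 0.65 × 0.89 × 0.97 = 0.35352135
P(at least one) = 1 − 0.35352135 = 0.64647865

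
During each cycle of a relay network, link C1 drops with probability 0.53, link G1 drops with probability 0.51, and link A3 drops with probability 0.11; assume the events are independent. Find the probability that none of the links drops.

0.204967

Independence gives P(none) = ∏(1 − pᵢ).
P(none) = (1 − 0.53) × (1 − 0.51) × (1 − 0.11) = 0.47 × 0.49 × 0.89 = 0.204967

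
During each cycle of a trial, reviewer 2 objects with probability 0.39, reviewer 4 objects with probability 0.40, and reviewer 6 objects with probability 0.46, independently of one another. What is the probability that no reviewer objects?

0.19764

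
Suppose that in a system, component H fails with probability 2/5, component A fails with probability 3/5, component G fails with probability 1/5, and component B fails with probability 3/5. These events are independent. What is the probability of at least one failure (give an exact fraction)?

Independence gives P(none) = ∏(1 − pᵢ).
P(none) = (1 − 2/5) × (1 − 3/5) × (1 − 1/5) × (1 − 3/5) = 3/5 × 2/5 × 4/5 × 2/5 = 48/625
P(at least one) = 1 − 48/625 = 577/625

577/625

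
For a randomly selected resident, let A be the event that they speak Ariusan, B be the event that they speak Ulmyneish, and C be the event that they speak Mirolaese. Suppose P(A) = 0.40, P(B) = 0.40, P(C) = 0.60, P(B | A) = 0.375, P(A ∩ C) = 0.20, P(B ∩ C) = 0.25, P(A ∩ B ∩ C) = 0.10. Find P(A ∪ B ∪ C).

P(A ∩ B) = P(A)·P(B|A) = 0.40 × 0.375 = 0.15
By inclusion-exclusion,
P(A ∪ B ∪ C) = 0.40 + 0.40 + 0.60 − 0.15 − 0.20 − 0.25 + 0.10 = 0.90

0.90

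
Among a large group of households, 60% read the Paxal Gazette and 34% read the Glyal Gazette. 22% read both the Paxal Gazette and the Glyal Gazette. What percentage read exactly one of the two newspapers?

50%

P(exactly one) = 60 + 34 − 2·22 = 50%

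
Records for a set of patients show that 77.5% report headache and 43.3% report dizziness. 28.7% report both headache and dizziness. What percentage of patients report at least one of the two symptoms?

92.1%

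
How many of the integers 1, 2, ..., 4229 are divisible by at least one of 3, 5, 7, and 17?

2410

Inclusion–exclusion gives
1409 + 845 + 604 + 248 − 281 − 201 − 82 − 120 − 49 − 35 + 40 + 16 + 11 + 7 − 2 = 2410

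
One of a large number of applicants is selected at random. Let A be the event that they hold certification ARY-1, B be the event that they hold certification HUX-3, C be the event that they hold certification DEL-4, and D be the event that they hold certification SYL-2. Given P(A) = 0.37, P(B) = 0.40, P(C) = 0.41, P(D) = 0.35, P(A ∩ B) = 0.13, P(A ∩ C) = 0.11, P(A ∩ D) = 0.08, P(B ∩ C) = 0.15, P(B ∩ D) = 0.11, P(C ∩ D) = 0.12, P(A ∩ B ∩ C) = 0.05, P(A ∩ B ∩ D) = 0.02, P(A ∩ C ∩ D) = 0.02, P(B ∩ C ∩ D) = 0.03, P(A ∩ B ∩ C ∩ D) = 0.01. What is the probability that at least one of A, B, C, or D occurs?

0.94

P(A ∪ B ∪ C ∪ D) = 0.37 + 0.40 + 0.41 + 0.35 − 0.13 − 0.11 − 0.08 − 0.15 − 0.11 − 0.12 + 0.05 + 0.02 + 0.02 + 0.03 − 0.01 = 0.94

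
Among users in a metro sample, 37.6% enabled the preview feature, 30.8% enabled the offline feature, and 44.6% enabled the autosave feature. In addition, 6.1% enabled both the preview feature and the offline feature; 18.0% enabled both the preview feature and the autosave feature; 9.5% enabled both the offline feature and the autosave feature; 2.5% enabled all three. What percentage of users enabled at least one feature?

By inclusion-exclusion,
P(at least one) = 37.6 + 30.8 + 44.6 − 6.1 − 18.0 − 9.5 + 2.5 = 81.9%

81.9%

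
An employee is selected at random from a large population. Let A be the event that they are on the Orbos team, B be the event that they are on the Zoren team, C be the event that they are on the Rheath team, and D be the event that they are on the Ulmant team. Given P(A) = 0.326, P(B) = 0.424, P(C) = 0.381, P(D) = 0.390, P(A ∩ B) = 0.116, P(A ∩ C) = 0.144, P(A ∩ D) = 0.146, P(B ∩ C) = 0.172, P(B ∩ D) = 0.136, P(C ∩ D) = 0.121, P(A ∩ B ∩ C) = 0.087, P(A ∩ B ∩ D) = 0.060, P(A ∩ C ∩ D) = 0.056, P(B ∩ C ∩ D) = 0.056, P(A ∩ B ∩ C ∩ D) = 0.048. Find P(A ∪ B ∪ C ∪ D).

0.897

P(A ∪ B ∪ C ∪ D) = 0.326 + 0.424 + 0.381 + 0.390 − 0.116 − 0.144 − 0.146 − 0.172 − 0.136 − 0.121 + 0.087 + 0.060 + 0.056 + 0.056 − 0.048 = 0.897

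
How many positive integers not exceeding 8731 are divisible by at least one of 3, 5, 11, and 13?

4822

By inclusion-exclusion,
floor(8731/3) + floor(8731/5) + floor(8731/11) + floor(8731/13) − floor(8731/15) − floor(8731/33) − floor(8731/39) − floor(8731/55) − floor(8731/65) − floor(8731/143) + floor(8731/165) + floor(8731/195) + floor(8731/429) + floor(8731/715) − floor(8731/2145) = 2910 + 1746 + 793 + 671 − 582 − 264 − 223 − 158 − 134 − 61 + 52 + 44 + 20 + 12 − 4 = 4822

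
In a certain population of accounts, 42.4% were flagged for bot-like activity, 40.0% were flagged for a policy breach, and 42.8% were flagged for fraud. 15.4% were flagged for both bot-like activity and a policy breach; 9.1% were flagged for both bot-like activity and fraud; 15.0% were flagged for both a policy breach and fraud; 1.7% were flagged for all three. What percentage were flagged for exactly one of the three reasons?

51.3%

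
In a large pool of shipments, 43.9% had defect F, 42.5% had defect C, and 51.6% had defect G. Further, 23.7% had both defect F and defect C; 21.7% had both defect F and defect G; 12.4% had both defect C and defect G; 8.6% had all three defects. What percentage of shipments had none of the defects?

11.2%

P(≥1) = 43.9 + 42.5 + 51.6 − 23.7 − 21.7 − 12.4 + 8.6 = 88.8%
P(none) = 100% − 88.8% = 11.2%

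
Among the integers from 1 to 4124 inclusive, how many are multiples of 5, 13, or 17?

By inclusion-exclusion,
⌊4124/5⌋ + ⌊4124/13⌋ + ⌊4124/17⌋ − ⌊4124/65⌋ − ⌊4124/85⌋ − ⌊4124/221⌋ + ⌊4124/1105⌋ = 824 + 317 + 242 − 63 − 48 − 18 + 3 = 1257

1257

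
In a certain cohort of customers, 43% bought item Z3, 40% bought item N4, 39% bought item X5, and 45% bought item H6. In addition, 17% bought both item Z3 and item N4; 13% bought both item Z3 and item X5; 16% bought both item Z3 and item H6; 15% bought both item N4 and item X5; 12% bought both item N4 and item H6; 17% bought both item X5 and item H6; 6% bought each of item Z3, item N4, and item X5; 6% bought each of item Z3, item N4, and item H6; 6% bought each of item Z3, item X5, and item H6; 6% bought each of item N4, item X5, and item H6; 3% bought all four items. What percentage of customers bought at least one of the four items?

P(union) = 43 + 40 + 39 + 45 − 17 − 13 − 16 − 15 − 12 − 17 + 6 + 6 + 6 + 6 − 3 = 98%

98%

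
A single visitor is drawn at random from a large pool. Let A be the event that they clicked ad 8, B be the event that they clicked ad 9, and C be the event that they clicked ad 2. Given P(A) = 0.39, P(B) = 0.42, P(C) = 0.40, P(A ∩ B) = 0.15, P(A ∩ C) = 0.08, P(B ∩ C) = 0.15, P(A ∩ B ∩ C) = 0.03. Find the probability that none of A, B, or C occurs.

0.14

P(A ∪ B ∪ C) = 0.39 + 0.42 + 0.40 − 0.15 − 0.08 − 0.15 + 0.03 = 0.86
P(none) = 1 − 0.86 = 0.14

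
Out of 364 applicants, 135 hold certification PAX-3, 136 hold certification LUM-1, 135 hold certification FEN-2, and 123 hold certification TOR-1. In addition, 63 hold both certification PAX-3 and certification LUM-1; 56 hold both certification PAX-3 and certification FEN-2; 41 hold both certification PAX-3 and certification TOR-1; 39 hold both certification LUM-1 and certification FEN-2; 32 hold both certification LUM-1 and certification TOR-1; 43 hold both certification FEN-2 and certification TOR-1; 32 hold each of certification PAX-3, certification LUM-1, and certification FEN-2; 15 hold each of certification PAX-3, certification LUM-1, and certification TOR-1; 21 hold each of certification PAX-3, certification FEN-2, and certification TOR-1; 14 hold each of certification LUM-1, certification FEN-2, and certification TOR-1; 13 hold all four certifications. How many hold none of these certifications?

|union| = 135 + 136 + 135 + 123 − 63 − 56 − 41 − 39 − 32 − 43 + 32 + 15 + 21 + 14 − 13 = 324
None: 364 − 324 = 40

40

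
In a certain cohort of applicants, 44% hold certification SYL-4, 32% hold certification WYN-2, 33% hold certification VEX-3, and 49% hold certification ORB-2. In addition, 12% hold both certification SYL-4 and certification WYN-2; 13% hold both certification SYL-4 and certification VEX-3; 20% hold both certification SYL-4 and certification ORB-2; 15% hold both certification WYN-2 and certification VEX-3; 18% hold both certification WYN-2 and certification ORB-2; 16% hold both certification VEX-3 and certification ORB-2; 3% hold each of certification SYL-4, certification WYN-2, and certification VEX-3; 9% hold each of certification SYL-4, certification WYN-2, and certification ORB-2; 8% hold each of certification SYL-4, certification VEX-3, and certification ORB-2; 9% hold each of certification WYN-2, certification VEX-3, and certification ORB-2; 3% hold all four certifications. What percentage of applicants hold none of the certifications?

By inclusion–exclusion:
P(union) = 44 + 32 + 33 + 49 − 12 − 13 − 20 − 15 − 18 − 16 + 3 + 9 + 8 + 9 − 3 = 90%
P(none) = 100% − 90% = 10%

10%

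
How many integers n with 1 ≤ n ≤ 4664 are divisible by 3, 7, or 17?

Inclusion–exclusion gives
1554 + 666 + 274 − 222 − 91 − 39 + 13 = 2155

2155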